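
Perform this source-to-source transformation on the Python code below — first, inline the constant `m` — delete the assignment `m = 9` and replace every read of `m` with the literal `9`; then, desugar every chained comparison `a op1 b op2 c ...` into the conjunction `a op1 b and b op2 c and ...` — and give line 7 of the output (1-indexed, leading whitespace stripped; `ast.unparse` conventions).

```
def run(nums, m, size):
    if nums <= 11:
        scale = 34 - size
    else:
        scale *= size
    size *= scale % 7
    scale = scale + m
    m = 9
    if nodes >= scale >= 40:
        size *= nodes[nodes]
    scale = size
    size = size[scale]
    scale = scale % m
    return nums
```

scale = scale + 9

Transformed code:
def run(nums, m, size):
    if nums <= 11:
        scale = 34 - size
    else:
        scale *= size
    size *= scale % 7
    scale = scale + 9
    if nodes >= scale and scale >= 40:
        size *= nodes[nodes]
    scale = size
    size = size[scale]
    scale = scale % 9
    return nums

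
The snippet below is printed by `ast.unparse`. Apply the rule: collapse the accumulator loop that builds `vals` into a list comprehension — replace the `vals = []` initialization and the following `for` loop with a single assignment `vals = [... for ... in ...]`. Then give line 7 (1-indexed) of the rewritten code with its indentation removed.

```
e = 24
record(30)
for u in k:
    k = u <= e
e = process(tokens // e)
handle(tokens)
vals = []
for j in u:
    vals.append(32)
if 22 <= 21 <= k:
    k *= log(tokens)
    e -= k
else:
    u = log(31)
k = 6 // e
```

vals = [32 for j in u]

Transformed code:
e = 24
record(30)
for u in k:
    k = u <= e
e = process(tokens // e)
handle(tokens)
vals = [32 for j in u]
if 22 <= 21 <= k:
    k *= log(tokens)
    e -= k
else:
    u = log(31)
k = 6 // e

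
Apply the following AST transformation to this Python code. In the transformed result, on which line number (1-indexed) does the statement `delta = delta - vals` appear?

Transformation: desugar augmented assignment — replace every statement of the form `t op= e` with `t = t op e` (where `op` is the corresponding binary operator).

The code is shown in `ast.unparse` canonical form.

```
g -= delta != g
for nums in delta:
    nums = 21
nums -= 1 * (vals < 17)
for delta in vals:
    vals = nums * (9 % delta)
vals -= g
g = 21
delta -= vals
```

9

Transformed code:
g = g - (delta != g)
for nums in delta:
    nums = 21
nums = nums - 1 * (vals < 17)
for delta in vals:
    vals = nums * (9 % delta)
vals = vals - g
g = 21
delta = delta - vals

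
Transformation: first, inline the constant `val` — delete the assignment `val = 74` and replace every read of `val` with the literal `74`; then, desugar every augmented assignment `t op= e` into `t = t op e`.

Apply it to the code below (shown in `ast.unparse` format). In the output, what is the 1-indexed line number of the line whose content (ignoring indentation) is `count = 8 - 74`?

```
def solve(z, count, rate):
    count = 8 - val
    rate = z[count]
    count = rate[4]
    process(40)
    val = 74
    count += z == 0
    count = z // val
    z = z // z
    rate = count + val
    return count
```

2

Transformed code:
def solve(z, count, rate):
    count = 8 - 74
    rate = z[count]
    count = rate[4]
    process(40)
    count = count + (z == 0)
    count = z // 74
    z = z // z
    rate = count + 74
    return count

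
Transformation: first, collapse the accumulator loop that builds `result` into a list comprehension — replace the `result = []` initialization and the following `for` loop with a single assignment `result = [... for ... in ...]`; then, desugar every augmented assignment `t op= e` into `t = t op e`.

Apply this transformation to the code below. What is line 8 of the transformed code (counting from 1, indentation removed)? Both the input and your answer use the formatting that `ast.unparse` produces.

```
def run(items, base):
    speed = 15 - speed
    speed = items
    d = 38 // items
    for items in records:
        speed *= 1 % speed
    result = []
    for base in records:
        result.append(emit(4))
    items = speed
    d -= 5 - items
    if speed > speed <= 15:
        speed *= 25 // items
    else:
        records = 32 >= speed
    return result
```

Transformed code:
def run(items, base):
    speed = 15 - speed
    speed = items
    d = 38 // items
    for items in records:
        speed = speed * (1 % speed)
    result = [emit(4) for base in records]
    items = speed
    d = d - (5 - items)
    if speed > speed <= 15:
        speed = speed * (25 // items)
    else:
        records = 32 >= speed
    return result

items = speed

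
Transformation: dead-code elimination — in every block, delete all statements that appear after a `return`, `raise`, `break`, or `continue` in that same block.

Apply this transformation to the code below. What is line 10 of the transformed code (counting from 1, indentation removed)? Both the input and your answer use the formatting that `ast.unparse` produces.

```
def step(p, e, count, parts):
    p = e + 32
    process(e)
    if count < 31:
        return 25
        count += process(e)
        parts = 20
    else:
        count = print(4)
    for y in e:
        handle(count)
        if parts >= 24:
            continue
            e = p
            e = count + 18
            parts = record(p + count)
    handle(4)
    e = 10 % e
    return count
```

if parts >= 24:

Transformed code:
def step(p, e, count, parts):
    p = e + 32
    process(e)
    if count < 31:
        return 25
    else:
        count = print(4)
    for y in e:
        handle(count)
        if parts >= 24:
            continue
    handle(4)
    e = 10 % e
    return count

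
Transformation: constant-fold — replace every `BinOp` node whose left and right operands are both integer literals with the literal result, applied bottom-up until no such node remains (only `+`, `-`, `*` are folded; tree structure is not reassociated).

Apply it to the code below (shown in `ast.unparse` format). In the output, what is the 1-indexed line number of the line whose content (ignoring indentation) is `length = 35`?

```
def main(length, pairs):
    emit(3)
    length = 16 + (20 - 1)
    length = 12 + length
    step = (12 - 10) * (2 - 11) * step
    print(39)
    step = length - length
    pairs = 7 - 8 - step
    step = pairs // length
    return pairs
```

Transformed code:
def main(length, pairs):
    emit(3)
    length = 35
    length = 12 + length
    step = -18 * step
    print(39)
    step = length - length
    pairs = -1 - step
    step = pairs // length
    return pairs

3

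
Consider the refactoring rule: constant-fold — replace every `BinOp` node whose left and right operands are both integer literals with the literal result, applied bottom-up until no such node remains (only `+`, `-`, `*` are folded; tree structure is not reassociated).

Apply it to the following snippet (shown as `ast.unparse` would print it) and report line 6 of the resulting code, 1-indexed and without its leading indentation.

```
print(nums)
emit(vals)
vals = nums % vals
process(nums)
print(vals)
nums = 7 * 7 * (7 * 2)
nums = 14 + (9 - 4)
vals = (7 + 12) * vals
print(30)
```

Transformed code:
print(nums)
emit(vals)
vals = nums % vals
process(nums)
print(vals)
nums = 686
nums = 19
vals = 19 * vals
print(30)

nums = 686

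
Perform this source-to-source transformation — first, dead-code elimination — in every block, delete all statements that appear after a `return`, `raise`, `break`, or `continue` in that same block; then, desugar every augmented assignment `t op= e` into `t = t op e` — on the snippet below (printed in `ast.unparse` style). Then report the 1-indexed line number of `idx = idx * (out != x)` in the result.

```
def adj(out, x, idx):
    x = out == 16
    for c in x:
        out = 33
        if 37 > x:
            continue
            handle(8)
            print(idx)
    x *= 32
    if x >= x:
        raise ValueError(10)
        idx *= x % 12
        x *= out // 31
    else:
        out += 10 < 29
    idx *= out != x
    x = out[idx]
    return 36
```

12

Transformed code:
def adj(out, x, idx):
    x = out == 16
    for c in x:
        out = 33
        if 37 > x:
            continue
    x = x * 32
    if x >= x:
        raise ValueError(10)
    else:
        out = out + (10 < 29)
    idx = idx * (out != x)
    x = out[idx]
    return 36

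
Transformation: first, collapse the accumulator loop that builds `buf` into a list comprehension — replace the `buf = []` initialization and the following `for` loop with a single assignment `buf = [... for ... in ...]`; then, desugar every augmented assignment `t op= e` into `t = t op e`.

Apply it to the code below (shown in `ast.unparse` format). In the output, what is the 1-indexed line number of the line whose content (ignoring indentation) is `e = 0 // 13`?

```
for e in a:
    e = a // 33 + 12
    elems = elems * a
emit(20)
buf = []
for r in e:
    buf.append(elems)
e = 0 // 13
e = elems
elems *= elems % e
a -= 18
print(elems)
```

6

Transformed code:
for e in a:
    e = a // 33 + 12
    elems = elems * a
emit(20)
buf = [elems for r in e]
e = 0 // 13
e = elems
elems = elems * (elems % e)
a = a - 18
print(elems)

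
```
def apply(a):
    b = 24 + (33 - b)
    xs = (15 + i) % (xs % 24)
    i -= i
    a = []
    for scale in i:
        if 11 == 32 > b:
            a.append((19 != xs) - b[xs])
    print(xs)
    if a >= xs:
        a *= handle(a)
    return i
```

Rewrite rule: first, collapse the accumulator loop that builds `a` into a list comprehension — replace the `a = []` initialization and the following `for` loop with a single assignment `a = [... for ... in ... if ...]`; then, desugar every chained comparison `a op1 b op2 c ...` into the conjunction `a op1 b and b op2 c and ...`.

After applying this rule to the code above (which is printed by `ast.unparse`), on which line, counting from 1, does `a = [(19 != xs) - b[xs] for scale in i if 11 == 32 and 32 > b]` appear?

Transformed code:
def apply(a):
    b = 24 + (33 - b)
    xs = (15 + i) % (xs % 24)
    i -= i
    a = [(19 != xs) - b[xs] for scale in i if 11 == 32 and 32 > b]
    print(xs)
    if a >= xs:
        a *= handle(a)
    return i

5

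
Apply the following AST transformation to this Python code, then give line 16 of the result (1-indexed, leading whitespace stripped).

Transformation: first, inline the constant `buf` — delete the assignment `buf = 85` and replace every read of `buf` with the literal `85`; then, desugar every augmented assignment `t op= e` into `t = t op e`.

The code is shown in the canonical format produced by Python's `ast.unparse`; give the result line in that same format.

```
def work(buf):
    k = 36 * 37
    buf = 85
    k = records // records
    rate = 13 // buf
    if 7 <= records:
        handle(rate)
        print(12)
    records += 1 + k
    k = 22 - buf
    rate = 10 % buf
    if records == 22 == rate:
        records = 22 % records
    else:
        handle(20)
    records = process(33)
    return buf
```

Transformed code:
def work(buf):
    k = 36 * 37
    k = records // records
    rate = 13 // 85
    if 7 <= records:
        handle(rate)
        print(12)
    records = records + (1 + k)
    k = 22 - 85
    rate = 10 % 85
    if records == 22 == rate:
        records = 22 % records
    else:
        handle(20)
    records = process(33)
    return 85

return 85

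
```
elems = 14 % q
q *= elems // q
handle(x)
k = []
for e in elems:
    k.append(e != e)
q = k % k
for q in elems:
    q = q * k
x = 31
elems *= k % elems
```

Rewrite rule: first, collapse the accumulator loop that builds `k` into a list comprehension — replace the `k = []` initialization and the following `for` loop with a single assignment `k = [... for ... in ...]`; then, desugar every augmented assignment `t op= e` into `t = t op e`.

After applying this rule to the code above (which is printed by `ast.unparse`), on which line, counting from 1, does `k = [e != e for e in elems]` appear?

Transformed code:
elems = 14 % q
q = q * (elems // q)
handle(x)
k = [e != e for e in elems]
q = k % k
for q in elems:
    q = q * k
x = 31
elems = elems * (k % elems)

4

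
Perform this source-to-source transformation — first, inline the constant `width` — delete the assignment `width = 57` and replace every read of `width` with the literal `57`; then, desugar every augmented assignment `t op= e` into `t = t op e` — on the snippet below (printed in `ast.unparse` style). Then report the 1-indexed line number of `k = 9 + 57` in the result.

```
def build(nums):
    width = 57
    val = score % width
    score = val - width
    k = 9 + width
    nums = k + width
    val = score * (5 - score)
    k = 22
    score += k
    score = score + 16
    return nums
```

Transformed code:
def build(nums):
    val = score % 57
    score = val - 57
    k = 9 + 57
    nums = k + 57
    val = score * (5 - score)
    k = 22
    score = score + k
    score = score + 16
    return nums

4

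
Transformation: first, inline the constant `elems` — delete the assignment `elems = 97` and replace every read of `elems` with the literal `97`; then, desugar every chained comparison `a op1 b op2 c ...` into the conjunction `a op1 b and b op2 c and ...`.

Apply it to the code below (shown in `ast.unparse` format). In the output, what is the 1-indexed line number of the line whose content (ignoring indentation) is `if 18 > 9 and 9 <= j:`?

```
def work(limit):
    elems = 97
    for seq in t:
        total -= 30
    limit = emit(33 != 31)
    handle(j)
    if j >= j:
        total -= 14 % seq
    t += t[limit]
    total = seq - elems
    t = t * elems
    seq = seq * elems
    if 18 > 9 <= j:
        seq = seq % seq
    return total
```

12

Transformed code:
def work(limit):
    for seq in t:
        total -= 30
    limit = emit(33 != 31)
    handle(j)
    if j >= j:
        total -= 14 % seq
    t += t[limit]
    total = seq - 97
    t = t * 97
    seq = seq * 97
    if 18 > 9 and 9 <= j:
        seq = seq % seq
    return total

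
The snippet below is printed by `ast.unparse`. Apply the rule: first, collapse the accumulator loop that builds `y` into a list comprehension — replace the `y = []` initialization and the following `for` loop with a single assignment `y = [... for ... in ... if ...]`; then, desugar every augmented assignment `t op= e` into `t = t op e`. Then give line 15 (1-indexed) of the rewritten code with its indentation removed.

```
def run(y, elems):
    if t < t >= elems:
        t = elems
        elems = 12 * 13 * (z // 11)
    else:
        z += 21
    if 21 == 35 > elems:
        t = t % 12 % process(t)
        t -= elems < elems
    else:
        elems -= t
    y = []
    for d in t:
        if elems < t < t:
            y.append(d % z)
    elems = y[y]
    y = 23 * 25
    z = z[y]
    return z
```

z = z[y]

Transformed code:
def run(y, elems):
    if t < t >= elems:
        t = elems
        elems = 12 * 13 * (z // 11)
    else:
        z = z + 21
    if 21 == 35 > elems:
        t = t % 12 % process(t)
        t = t - (elems < elems)
    else:
        elems = elems - t
    y = [d % z for d in t if elems < t < t]
    elems = y[y]
    y = 23 * 25
    z = z[y]
    return z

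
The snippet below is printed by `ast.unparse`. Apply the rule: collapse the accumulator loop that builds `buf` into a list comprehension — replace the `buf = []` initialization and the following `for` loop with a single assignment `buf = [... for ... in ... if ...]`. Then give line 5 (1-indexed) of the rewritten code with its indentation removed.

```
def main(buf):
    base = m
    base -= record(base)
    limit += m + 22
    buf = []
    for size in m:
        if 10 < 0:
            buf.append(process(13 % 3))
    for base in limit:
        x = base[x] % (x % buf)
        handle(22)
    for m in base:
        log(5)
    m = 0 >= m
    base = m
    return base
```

Transformed code:
def main(buf):
    base = m
    base -= record(base)
    limit += m + 22
    buf = [process(13 % 3) for size in m if 10 < 0]
    for base in limit:
        x = base[x] % (x % buf)
        handle(22)
    for m in base:
        log(5)
    m = 0 >= m
    base = m
    return base

buf = [process(13 % 3) for size in m if 10 < 0]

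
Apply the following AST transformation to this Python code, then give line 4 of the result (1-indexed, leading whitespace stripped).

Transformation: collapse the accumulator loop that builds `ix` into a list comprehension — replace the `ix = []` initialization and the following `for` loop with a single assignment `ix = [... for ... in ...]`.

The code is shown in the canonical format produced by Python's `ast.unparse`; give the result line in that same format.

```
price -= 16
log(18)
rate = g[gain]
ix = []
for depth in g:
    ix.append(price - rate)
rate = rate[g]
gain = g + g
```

Transformed code:
price -= 16
log(18)
rate = g[gain]
ix = [price - rate for depth in g]
rate = rate[g]
gain = g + g

ix = [price - rate for depth in g]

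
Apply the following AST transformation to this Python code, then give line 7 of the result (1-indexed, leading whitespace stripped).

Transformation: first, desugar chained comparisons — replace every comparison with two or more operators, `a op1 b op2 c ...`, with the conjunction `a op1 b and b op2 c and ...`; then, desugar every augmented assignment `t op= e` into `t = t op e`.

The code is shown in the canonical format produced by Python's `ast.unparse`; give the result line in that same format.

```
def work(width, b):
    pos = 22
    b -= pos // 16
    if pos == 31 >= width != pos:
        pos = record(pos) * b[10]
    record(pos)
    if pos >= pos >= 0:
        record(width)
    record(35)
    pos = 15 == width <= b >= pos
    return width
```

if pos >= pos and pos >= 0:

Transformed code:
def work(width, b):
    pos = 22
    b = b - pos // 16
    if pos == 31 and 31 >= width and (width != pos):
        pos = record(pos) * b[10]
    record(pos)
    if pos >= pos and pos >= 0:
        record(width)
    record(35)
    pos = 15 == width and width <= b and (b >= pos)
    return width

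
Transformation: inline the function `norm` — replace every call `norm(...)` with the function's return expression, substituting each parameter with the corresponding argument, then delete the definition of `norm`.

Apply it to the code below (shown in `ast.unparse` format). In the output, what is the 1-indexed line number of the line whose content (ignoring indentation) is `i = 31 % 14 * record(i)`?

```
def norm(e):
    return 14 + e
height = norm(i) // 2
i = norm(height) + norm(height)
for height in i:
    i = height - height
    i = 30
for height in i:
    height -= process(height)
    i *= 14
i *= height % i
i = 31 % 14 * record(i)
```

10

Transformed code:
height = (14 + i) // 2
i = 14 + height + (14 + height)
for height in i:
    i = height - height
    i = 30
for height in i:
    height -= process(height)
    i *= 14
i *= height % i
i = 31 % 14 * record(i)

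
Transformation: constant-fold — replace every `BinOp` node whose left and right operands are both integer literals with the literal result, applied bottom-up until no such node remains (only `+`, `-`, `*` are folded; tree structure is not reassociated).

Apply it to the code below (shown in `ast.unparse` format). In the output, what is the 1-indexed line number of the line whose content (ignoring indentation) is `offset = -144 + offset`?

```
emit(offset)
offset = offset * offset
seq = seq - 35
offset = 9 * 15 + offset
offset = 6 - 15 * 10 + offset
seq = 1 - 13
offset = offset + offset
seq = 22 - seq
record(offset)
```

5

Transformed code:
emit(offset)
offset = offset * offset
seq = seq - 35
offset = 135 + offset
offset = -144 + offset
seq = -12
offset = offset + offset
seq = 22 - seq
record(offset)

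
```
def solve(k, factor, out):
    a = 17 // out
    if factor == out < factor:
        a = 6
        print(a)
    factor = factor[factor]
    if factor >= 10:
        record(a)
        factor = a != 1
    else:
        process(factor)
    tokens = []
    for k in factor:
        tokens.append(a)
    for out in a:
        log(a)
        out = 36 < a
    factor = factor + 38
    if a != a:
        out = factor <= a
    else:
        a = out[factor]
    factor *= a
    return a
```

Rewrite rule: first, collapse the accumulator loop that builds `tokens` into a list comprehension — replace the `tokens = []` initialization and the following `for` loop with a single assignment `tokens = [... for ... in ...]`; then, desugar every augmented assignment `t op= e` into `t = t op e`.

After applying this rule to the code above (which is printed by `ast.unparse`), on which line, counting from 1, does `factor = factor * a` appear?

Transformed code:
def solve(k, factor, out):
    a = 17 // out
    if factor == out < factor:
        a = 6
        print(a)
    factor = factor[factor]
    if factor >= 10:
        record(a)
        factor = a != 1
    else:
        process(factor)
    tokens = [a for k in factor]
    for out in a:
        log(a)
        out = 36 < a
    factor = factor + 38
    if a != a:
        out = factor <= a
    else:
        a = out[factor]
    factor = factor * a
    return a

21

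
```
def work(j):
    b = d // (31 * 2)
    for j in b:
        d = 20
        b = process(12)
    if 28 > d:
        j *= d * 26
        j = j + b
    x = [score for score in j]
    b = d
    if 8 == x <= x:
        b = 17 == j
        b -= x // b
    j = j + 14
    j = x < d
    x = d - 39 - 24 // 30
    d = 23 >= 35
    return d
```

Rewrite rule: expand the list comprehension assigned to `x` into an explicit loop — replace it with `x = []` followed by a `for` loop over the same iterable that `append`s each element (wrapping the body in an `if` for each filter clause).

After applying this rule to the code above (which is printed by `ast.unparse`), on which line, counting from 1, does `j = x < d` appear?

17

Transformed code:
def work(j):
    b = d // (31 * 2)
    for j in b:
        d = 20
        b = process(12)
    if 28 > d:
        j *= d * 26
        j = j + b
    x = []
    for score in j:
        x.append(score)
    b = d
    if 8 == x <= x:
        b = 17 == j
        b -= x // b
    j = j + 14
    j = x < d
    x = d - 39 - 24 // 30
    d = 23 >= 35
    return d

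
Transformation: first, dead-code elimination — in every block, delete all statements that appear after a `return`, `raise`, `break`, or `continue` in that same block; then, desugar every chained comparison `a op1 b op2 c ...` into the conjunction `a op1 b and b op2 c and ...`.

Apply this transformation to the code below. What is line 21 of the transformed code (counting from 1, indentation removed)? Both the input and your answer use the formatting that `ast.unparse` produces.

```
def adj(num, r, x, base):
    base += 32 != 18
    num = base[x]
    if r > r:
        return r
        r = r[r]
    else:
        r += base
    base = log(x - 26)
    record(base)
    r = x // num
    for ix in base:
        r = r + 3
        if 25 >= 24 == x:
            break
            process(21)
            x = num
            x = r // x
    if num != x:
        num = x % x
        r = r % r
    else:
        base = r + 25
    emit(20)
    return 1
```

Transformed code:
def adj(num, r, x, base):
    base += 32 != 18
    num = base[x]
    if r > r:
        return r
    else:
        r += base
    base = log(x - 26)
    record(base)
    r = x // num
    for ix in base:
        r = r + 3
        if 25 >= 24 and 24 == x:
            break
    if num != x:
        num = x % x
        r = r % r
    else:
        base = r + 25
    emit(20)
    return 1

return 1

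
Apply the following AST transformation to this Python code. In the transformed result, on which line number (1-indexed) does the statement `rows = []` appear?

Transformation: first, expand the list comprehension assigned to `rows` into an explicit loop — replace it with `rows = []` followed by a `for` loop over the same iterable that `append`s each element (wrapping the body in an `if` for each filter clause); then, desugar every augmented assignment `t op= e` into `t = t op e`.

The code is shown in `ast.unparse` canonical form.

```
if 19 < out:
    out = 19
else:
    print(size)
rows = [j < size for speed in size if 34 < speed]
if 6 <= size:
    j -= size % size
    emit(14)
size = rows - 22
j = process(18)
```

5

Transformed code:
if 19 < out:
    out = 19
else:
    print(size)
rows = []
for speed in size:
    if 34 < speed:
        rows.append(j < size)
if 6 <= size:
    j = j - size % size
    emit(14)
size = rows - 22
j = process(18)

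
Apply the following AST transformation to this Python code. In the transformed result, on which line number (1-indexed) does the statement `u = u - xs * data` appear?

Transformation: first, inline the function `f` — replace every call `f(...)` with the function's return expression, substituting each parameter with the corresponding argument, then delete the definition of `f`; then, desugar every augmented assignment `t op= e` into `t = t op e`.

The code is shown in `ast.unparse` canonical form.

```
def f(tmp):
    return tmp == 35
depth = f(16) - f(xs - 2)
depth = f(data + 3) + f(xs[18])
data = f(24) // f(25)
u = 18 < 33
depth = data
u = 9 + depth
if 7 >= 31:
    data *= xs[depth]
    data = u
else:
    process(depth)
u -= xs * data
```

Transformed code:
depth = (16 == 35) - (xs - 2 == 35)
depth = (data + 3 == 35) + (xs[18] == 35)
data = (24 == 35) // (25 == 35)
u = 18 < 33
depth = data
u = 9 + depth
if 7 >= 31:
    data = data * xs[depth]
    data = u
else:
    process(depth)
u = u - xs * data

12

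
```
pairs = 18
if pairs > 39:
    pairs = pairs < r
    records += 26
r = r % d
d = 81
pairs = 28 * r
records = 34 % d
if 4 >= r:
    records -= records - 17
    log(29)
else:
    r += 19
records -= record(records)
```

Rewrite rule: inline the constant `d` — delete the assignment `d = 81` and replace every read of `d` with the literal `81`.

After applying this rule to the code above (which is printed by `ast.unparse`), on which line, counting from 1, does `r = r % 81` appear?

5

Transformed code:
pairs = 18
if pairs > 39:
    pairs = pairs < r
    records += 26
r = r % 81
pairs = 28 * r
records = 34 % 81
if 4 >= r:
    records -= records - 17
    log(29)
else:
    r += 19
records -= record(records)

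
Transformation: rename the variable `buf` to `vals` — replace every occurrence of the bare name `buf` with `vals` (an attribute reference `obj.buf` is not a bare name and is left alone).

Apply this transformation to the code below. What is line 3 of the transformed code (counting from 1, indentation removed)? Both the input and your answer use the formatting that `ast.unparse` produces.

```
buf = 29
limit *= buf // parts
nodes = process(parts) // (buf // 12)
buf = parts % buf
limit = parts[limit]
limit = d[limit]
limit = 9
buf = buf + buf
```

nodes = process(parts) // (vals // 12)

Transformed code:
vals = 29
limit *= vals // parts
nodes = process(parts) // (vals // 12)
vals = parts % vals
limit = parts[limit]
limit = d[limit]
limit = 9
vals = vals + vals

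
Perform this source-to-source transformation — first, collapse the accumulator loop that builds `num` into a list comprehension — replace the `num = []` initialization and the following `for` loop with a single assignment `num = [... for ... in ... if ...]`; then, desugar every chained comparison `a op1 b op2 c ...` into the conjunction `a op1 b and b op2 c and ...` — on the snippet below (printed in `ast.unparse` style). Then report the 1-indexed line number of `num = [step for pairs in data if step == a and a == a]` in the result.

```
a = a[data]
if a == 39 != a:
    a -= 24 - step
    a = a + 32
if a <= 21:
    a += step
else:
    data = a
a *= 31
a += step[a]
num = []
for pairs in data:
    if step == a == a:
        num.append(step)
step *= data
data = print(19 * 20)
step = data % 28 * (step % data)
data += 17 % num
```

11

Transformed code:
a = a[data]
if a == 39 and 39 != a:
    a -= 24 - step
    a = a + 32
if a <= 21:
    a += step
else:
    data = a
a *= 31
a += step[a]
num = [step for pairs in data if step == a and a == a]
step *= data
data = print(19 * 20)
step = data % 28 * (step % data)
data += 17 % num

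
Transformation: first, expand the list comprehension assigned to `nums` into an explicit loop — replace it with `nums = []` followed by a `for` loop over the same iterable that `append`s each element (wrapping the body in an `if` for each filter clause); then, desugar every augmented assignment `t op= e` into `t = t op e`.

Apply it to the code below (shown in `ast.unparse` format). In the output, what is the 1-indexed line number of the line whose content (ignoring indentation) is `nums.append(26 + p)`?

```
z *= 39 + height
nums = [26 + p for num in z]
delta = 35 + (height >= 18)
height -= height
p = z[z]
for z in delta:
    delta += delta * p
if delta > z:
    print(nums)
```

4

Transformed code:
z = z * (39 + height)
nums = []
for num in z:
    nums.append(26 + p)
delta = 35 + (height >= 18)
height = height - height
p = z[z]
for z in delta:
    delta = delta + delta * p
if delta > z:
    print(nums)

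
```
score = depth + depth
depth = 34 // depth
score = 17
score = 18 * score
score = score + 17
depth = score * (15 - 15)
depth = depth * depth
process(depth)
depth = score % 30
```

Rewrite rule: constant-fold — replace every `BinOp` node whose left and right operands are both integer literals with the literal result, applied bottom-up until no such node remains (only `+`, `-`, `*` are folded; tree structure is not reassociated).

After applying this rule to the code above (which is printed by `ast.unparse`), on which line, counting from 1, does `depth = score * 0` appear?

6

Transformed code:
score = depth + depth
depth = 34 // depth
score = 17
score = 18 * score
score = score + 17
depth = score * 0
depth = depth * depth
process(depth)
depth = score % 30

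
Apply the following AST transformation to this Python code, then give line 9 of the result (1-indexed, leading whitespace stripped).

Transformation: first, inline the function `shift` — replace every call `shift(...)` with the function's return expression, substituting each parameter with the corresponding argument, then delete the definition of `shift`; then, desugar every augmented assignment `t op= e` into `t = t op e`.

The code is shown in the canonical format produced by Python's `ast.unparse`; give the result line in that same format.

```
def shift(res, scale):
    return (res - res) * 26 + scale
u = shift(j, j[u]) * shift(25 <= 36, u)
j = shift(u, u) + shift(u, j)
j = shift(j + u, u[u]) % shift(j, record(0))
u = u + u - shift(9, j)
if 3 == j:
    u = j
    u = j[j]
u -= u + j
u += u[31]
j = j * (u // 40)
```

Transformed code:
u = ((j - j) * 26 + j[u]) * (((25 <= 36) - (25 <= 36)) * 26 + u)
j = (u - u) * 26 + u + ((u - u) * 26 + j)
j = ((j + u - (j + u)) * 26 + u[u]) % ((j - j) * 26 + record(0))
u = u + u - ((9 - 9) * 26 + j)
if 3 == j:
    u = j
    u = j[j]
u = u - (u + j)
u = u + u[31]
j = j * (u // 40)

u = u + u[31]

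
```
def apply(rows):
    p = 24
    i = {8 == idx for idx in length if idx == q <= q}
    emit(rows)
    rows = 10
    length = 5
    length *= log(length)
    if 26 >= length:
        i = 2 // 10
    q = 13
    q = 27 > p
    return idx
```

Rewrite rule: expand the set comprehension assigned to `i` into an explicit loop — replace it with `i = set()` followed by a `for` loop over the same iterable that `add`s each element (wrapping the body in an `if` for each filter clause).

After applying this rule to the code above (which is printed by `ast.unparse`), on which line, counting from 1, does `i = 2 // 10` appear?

12

Transformed code:
def apply(rows):
    p = 24
    i = set()
    for idx in length:
        if idx == q <= q:
            i.add(8 == idx)
    emit(rows)
    rows = 10
    length = 5
    length *= log(length)
    if 26 >= length:
        i = 2 // 10
    q = 13
    q = 27 > p
    return idx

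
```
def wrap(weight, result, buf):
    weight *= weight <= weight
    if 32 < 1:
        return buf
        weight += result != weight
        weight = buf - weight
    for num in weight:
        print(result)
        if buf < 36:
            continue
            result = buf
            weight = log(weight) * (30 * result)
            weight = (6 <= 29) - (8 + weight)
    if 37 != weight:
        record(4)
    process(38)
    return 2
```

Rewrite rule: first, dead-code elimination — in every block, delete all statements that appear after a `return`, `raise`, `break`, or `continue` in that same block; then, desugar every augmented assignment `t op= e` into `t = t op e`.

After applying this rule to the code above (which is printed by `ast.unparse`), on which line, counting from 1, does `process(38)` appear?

11

Transformed code:
def wrap(weight, result, buf):
    weight = weight * (weight <= weight)
    if 32 < 1:
        return buf
    for num in weight:
        print(result)
        if buf < 36:
            continue
    if 37 != weight:
        record(4)
    process(38)
    return 2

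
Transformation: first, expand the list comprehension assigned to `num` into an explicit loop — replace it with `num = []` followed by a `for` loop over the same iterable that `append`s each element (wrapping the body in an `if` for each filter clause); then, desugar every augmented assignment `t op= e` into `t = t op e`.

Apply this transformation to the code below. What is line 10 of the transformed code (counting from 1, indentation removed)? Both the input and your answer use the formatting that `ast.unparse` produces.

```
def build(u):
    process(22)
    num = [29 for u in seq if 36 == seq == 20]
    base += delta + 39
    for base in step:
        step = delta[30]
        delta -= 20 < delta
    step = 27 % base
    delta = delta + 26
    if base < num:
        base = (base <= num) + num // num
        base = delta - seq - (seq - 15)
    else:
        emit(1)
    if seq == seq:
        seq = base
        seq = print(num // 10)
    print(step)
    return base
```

Transformed code:
def build(u):
    process(22)
    num = []
    for u in seq:
        if 36 == seq == 20:
            num.append(29)
    base = base + (delta + 39)
    for base in step:
        step = delta[30]
        delta = delta - (20 < delta)
    step = 27 % base
    delta = delta + 26
    if base < num:
        base = (base <= num) + num // num
        base = delta - seq - (seq - 15)
    else:
        emit(1)
    if seq == seq:
        seq = base
        seq = print(num // 10)
    print(step)
    return base

delta = delta - (20 < delta)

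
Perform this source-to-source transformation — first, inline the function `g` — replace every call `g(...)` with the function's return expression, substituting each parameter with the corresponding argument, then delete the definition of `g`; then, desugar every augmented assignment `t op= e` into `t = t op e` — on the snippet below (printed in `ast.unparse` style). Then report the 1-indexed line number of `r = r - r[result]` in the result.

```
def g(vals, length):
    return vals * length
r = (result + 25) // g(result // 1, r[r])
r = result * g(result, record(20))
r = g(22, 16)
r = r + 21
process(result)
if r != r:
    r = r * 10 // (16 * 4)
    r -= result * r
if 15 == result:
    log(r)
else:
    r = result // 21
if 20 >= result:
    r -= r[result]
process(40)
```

14

Transformed code:
r = (result + 25) // (result // 1 * r[r])
r = result * (result * record(20))
r = 22 * 16
r = r + 21
process(result)
if r != r:
    r = r * 10 // (16 * 4)
    r = r - result * r
if 15 == result:
    log(r)
else:
    r = result // 21
if 20 >= result:
    r = r - r[result]
process(40)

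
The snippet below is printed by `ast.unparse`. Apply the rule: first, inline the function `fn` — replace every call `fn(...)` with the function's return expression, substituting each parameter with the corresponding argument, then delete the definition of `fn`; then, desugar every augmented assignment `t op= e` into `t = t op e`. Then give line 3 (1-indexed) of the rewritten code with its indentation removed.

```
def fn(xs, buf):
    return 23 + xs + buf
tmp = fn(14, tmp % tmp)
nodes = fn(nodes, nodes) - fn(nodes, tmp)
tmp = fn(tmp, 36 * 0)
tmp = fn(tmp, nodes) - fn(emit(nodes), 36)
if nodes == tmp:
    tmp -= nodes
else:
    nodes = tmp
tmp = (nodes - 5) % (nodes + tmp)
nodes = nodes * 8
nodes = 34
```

tmp = 23 + tmp + 36 * 0

Transformed code:
tmp = 23 + 14 + tmp % tmp
nodes = 23 + nodes + nodes - (23 + nodes + tmp)
tmp = 23 + tmp + 36 * 0
tmp = 23 + tmp + nodes - (23 + emit(nodes) + 36)
if nodes == tmp:
    tmp = tmp - nodes
else:
    nodes = tmp
tmp = (nodes - 5) % (nodes + tmp)
nodes = nodes * 8
nodes = 34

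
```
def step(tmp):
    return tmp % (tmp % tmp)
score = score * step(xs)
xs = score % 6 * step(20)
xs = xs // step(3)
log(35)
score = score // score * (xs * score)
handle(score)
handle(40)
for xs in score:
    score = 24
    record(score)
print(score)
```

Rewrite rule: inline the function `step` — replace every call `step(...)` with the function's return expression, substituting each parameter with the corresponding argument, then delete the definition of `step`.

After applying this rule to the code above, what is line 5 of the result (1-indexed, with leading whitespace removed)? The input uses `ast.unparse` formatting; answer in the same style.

score = score // score * (xs * score)

Transformed code:
score = score * (xs % (xs % xs))
xs = score % 6 * (20 % (20 % 20))
xs = xs // (3 % (3 % 3))
log(35)
score = score // score * (xs * score)
handle(score)
handle(40)
for xs in score:
    score = 24
    record(score)
print(score)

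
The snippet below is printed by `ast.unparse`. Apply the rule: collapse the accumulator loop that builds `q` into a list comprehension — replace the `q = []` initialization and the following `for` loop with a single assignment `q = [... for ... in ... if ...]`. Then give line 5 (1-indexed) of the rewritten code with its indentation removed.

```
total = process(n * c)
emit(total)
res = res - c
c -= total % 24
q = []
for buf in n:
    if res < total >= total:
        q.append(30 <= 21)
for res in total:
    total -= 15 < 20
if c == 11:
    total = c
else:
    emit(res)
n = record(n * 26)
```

q = [30 <= 21 for buf in n if res < total >= total]

Transformed code:
total = process(n * c)
emit(total)
res = res - c
c -= total % 24
q = [30 <= 21 for buf in n if res < total >= total]
for res in total:
    total -= 15 < 20
if c == 11:
    total = c
else:
    emit(res)
n = record(n * 26)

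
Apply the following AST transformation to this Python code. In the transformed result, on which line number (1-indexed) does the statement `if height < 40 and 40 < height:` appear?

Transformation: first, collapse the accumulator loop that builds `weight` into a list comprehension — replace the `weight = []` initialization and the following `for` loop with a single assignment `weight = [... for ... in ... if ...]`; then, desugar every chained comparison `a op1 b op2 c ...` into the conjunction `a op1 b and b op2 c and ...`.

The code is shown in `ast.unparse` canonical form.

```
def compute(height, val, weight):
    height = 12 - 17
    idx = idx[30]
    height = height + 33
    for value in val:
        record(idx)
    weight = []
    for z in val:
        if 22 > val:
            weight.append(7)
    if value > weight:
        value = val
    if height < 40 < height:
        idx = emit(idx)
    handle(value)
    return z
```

10

Transformed code:
def compute(height, val, weight):
    height = 12 - 17
    idx = idx[30]
    height = height + 33
    for value in val:
        record(idx)
    weight = [7 for z in val if 22 > val]
    if value > weight:
        value = val
    if height < 40 and 40 < height:
        idx = emit(idx)
    handle(value)
    return z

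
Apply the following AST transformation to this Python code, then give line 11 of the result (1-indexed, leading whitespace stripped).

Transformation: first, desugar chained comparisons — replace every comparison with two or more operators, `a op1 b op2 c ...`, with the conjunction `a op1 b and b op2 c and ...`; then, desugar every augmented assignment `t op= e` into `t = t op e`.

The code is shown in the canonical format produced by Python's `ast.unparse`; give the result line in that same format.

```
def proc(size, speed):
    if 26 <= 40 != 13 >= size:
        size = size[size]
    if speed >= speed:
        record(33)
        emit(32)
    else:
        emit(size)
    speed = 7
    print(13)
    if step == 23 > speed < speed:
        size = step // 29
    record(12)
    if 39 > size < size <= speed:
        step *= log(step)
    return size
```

Transformed code:
def proc(size, speed):
    if 26 <= 40 and 40 != 13 and (13 >= size):
        size = size[size]
    if speed >= speed:
        record(33)
        emit(32)
    else:
        emit(size)
    speed = 7
    print(13)
    if step == 23 and 23 > speed and (speed < speed):
        size = step // 29
    record(12)
    if 39 > size and size < size and (size <= speed):
        step = step * log(step)
    return size

if step == 23 and 23 > speed and (speed < speed):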